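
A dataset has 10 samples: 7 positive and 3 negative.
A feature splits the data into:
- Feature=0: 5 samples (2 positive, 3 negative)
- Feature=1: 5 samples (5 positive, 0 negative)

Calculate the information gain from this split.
0.3958 bits

Information Gain = H(Y) - H(Y|Feature)

Before split:
P(positive) = 7/10 = 0.7000
H(Y) = 0.8813 bits

After split:
Feature=0: H = 0.9710 bits (weight = 5/10)
Feature=1: H = 0.0000 bits (weight = 5/10)
H(Y|Feature) = (5/10)×0.9710 + (5/10)×0.0000 = 0.4855 bits

Information Gain = 0.8813 - 0.4855 = 0.3958 bits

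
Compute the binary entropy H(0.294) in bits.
0.8738 bits

The binary entropy function is:
H(p) = -p log(p) - (1-p) log(1-p)

H(0.294) = -0.294 × log_2(0.294) - 0.706 × log_2(0.706)
H(0.294) = 0.8738 bits

Note: Binary entropy is maximized at p=0.5 (H=1 bit) and minimized at p=0 or p=1 (H=0).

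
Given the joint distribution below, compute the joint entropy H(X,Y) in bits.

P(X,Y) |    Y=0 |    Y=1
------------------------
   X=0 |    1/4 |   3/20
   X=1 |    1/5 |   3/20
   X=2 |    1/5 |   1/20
2.4660 bits

Joint entropy is H(X,Y) = -Σ_{x,y} p(x,y) log p(x,y).

Summing over all non-zero entries:
H(X,Y) = -[1/4·log_2(1/4) + 3/20·log_2(3/20) + 1/5·log_2(1/5) + 3/20·log_2(3/20) + 1/5·log_2(1/5) + 1/20·log_2(1/20)]
H(X,Y) = 2.4660 bits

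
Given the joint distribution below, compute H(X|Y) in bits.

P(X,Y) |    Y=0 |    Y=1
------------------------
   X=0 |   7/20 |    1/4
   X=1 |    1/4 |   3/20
0.9697 bits

Using the chain rule: H(X|Y) = H(X,Y) - H(Y)

First, compute H(X,Y) = 1.9406 bits

Marginal P(Y) = (3/5, 2/5)
H(Y) = 0.9710 bits

H(X|Y) = H(X,Y) - H(Y) = 1.9406 - 0.9710 = 0.9697 bits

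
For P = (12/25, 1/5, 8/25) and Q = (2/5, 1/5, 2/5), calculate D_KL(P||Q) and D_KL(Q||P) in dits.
D_KL(P||Q) = 0.0070, D_KL(Q||P) = 0.0071

KL divergence is not symmetric: D_KL(P||Q) ≠ D_KL(Q||P) in general.

D_KL(P||Q) = 0.0070 dits
D_KL(Q||P) = 0.0071 dits

No, they are not equal!

This asymmetry is why KL divergence is not a true distance metric.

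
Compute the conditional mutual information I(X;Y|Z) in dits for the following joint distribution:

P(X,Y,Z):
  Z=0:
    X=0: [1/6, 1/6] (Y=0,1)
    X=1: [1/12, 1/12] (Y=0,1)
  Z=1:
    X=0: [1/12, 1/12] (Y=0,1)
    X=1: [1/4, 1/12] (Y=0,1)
0.0066 dits

Conditional mutual information: I(X;Y|Z) = H(X|Z) + H(Y|Z) - H(X,Y|Z)

H(Z) = 0.3010
H(X,Z) = 0.5775 → H(X|Z) = 0.2764
H(Y,Z) = 0.5898 → H(Y|Z) = 0.2887
H(X,Y,Z) = 0.8596 → H(X,Y|Z) = 0.5585

I(X;Y|Z) = 0.2764 + 0.2887 - 0.5585 = 0.0066 dits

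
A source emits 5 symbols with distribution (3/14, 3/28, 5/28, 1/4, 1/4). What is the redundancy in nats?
0.0392 nats

Redundancy measures how far a source is from maximum entropy:
R = H_max - H(X)

Maximum entropy for 5 symbols: H_max = log_e(5) = 1.6094 nats
Actual entropy: H(X) = 1.5702 nats
Redundancy: R = 1.6094 - 1.5702 = 0.0392 nats

This redundancy represents potential for compression: the source could be compressed by 0.0392 nats per symbol.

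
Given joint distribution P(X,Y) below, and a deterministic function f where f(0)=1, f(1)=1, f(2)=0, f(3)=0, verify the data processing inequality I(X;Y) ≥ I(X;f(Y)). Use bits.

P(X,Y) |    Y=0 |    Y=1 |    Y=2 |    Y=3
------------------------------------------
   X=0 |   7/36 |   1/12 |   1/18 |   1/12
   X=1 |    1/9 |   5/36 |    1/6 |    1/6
I(X;Y) = 0.0690, I(X;f(Y)) = 0.0404, inequality holds: 0.0690 ≥ 0.0404

Data Processing Inequality: For any Markov chain X → Y → Z, we have I(X;Y) ≥ I(X;Z).

Here Z = f(Y) is a deterministic function of Y, forming X → Y → Z.

Original I(X;Y) = 0.0690 bits

After applying f:
P(X,Z) where Z=f(Y):
- P(X,Z=0) = P(X,Y=2) + P(X,Y=3)
- P(X,Z=1) = P(X,Y=0) + P(X,Y=1)

I(X;Z) = I(X;f(Y)) = 0.0404 bits

Verification: 0.0690 ≥ 0.0404 ✓

Information cannot be created by processing; the function f can only lose information about X.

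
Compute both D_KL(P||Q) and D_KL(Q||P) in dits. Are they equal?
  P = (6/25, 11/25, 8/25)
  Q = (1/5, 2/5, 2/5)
D_KL(P||Q) = 0.0062, D_KL(Q||P) = 0.0064

KL divergence is not symmetric: D_KL(P||Q) ≠ D_KL(Q||P) in general.

D_KL(P||Q) = 0.0062 dits
D_KL(Q||P) = 0.0064 dits

No, they are not equal!

This asymmetry is why KL divergence is not a true distance metric.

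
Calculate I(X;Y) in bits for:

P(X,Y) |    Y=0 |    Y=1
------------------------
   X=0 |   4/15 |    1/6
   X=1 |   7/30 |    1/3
0.0296 bits

Mutual information: I(X;Y) = H(X) + H(Y) - H(X,Y)

Marginals:
P(X) = (13/30, 17/30), H(X) = 0.9871 bits
P(Y) = (1/2, 1/2), H(Y) = 1.0000 bits

Joint entropy: H(X,Y) = 1.9575 bits

I(X;Y) = 0.9871 + 1.0000 - 1.9575 = 0.0296 bits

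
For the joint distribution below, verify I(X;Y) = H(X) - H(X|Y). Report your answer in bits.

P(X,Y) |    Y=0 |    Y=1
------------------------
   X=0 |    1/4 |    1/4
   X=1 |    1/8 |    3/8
I(X;Y) = 0.0488 bits

Mutual information has multiple equivalent forms:
- I(X;Y) = H(X) - H(X|Y)
- I(X;Y) = H(Y) - H(Y|X)
- I(X;Y) = H(X) + H(Y) - H(X,Y)

Computing all quantities:
H(X) = 1.0000, H(Y) = 0.9544, H(X,Y) = 1.9056
H(X|Y) = 0.9512, H(Y|X) = 0.9056

Verification:
H(X) - H(X|Y) = 1.0000 - 0.9512 = 0.0488
H(Y) - H(Y|X) = 0.9544 - 0.9056 = 0.0488
H(X) + H(Y) - H(X,Y) = 1.0000 + 0.9544 - 1.9056 = 0.0488

All forms give I(X;Y) = 0.0488 bits. ✓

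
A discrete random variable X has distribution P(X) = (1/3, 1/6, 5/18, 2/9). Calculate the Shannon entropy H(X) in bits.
1.9547 bits

Shannon entropy is H(X) = -Σ p(x) log p(x).

For P = (1/3, 1/6, 5/18, 2/9):
H = -1/3 × log_2(1/3) -1/6 × log_2(1/6) -5/18 × log_2(5/18) -2/9 × log_2(2/9)
H = 1.9547 bits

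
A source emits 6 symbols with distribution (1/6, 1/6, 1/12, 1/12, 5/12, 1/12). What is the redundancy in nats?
0.2085 nats

Redundancy measures how far a source is from maximum entropy:
R = H_max - H(X)

Maximum entropy for 6 symbols: H_max = log_e(6) = 1.7918 nats
Actual entropy: H(X) = 1.5833 nats
Redundancy: R = 1.7918 - 1.5833 = 0.2085 nats

This redundancy represents potential for compression: the source could be compressed by 0.2085 nats per symbol.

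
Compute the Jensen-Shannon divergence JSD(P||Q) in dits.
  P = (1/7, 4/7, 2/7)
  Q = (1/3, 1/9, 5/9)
0.0550 dits

Jensen-Shannon divergence is:
JSD(P||Q) = 0.5 × D_KL(P||M) + 0.5 × D_KL(Q||M)
where M = 0.5 × (P + Q) is the mixture distribution.

M = 0.5 × (1/7, 4/7, 2/7) + 0.5 × (1/3, 1/9, 5/9) = (5/21, 0.34127, 0.420635)

D_KL(P||M) = 0.0482 dits
D_KL(Q||M) = 0.0617 dits

JSD(P||Q) = 0.5 × 0.0482 + 0.5 × 0.0617 = 0.0550 dits

Unlike KL divergence, JSD is symmetric and bounded: 0 ≤ JSD ≤ log(2).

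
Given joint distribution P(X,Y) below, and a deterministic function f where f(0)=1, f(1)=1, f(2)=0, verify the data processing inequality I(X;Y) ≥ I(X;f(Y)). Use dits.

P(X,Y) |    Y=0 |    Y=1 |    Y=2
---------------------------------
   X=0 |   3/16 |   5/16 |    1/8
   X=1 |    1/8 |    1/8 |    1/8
I(X;Y) = 0.0070, I(X;f(Y)) = 0.0047, inequality holds: 0.0070 ≥ 0.0047

Data Processing Inequality: For any Markov chain X → Y → Z, we have I(X;Y) ≥ I(X;Z).

Here Z = f(Y) is a deterministic function of Y, forming X → Y → Z.

Original I(X;Y) = 0.0070 dits

After applying f:
P(X,Z) where Z=f(Y):
- P(X,Z=0) = P(X,Y=2)
- P(X,Z=1) = P(X,Y=0) + P(X,Y=1)

I(X;Z) = I(X;f(Y)) = 0.0047 dits

Verification: 0.0070 ≥ 0.0047 ✓

Information cannot be created by processing; the function f can only lose information about X.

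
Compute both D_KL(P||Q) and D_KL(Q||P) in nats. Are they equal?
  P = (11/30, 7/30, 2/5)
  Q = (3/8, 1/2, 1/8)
D_KL(P||Q) = 0.2792, D_KL(Q||P) = 0.2441

KL divergence is not symmetric: D_KL(P||Q) ≠ D_KL(Q||P) in general.

D_KL(P||Q) = 0.2792 nats
D_KL(Q||P) = 0.2441 nats

No, they are not equal!

This asymmetry is why KL divergence is not a true distance metric.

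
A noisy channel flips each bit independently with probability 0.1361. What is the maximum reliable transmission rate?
0.4261 bits

For a binary symmetric channel (BSC) with error probability p:
Capacity C = 1 - H(p) bits per symbol

where H(p) = -p log₂(p) - (1-p) log₂(1-p) is the binary entropy function.

H(0.1361) = 0.5739 bits
C = 1 - 0.5739 = 0.4261 bits per symbol

This means we can reliably transmit up to 0.4261 bits of information per channel use.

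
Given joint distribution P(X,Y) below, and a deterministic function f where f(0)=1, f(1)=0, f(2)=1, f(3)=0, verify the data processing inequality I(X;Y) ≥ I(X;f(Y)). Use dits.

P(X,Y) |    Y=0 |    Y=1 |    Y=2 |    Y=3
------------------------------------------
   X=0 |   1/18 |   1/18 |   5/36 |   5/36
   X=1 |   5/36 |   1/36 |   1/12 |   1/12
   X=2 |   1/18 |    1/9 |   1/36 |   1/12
I(X;Y) = 0.0410, I(X;f(Y)) = 0.0181, inequality holds: 0.0410 ≥ 0.0181

Data Processing Inequality: For any Markov chain X → Y → Z, we have I(X;Y) ≥ I(X;Z).

Here Z = f(Y) is a deterministic function of Y, forming X → Y → Z.

Original I(X;Y) = 0.0410 dits

After applying f:
P(X,Z) where Z=f(Y):
- P(X,Z=0) = P(X,Y=1) + P(X,Y=3)
- P(X,Z=1) = P(X,Y=0) + P(X,Y=2)

I(X;Z) = I(X;f(Y)) = 0.0181 dits

Verification: 0.0410 ≥ 0.0181 ✓

Information cannot be created by processing; the function f can only lose information about X.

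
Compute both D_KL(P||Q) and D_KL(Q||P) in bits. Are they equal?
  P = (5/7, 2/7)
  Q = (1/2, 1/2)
D_KL(P||Q) = 0.1369, D_KL(Q||P) = 0.1464

KL divergence is not symmetric: D_KL(P||Q) ≠ D_KL(Q||P) in general.

D_KL(P||Q) = 0.1369 bits
D_KL(Q||P) = 0.1464 bits

No, they are not equal!

This asymmetry is why KL divergence is not a true distance metric.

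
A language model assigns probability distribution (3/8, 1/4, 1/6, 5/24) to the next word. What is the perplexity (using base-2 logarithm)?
3.8183

Perplexity is 2^H (or exp(H) for natural log).

First, H = -Σ p log p = 1.9329 bits
Perplexity = 2^1.9329 = 3.8183

Interpretation: The model's uncertainty is equivalent to choosing uniformly among 3.8 options.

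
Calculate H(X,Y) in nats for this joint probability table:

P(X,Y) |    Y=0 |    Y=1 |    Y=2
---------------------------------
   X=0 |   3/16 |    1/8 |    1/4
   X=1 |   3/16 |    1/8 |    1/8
1.7541 nats

Joint entropy is H(X,Y) = -Σ_{x,y} p(x,y) log p(x,y).

Summing over all non-zero entries:
H(X,Y) = -[3/16·log_e(3/16) + 1/8·log_e(1/8) + 1/4·log_e(1/4) + 3/16·log_e(3/16) + 1/8·log_e(1/8) + 1/8·log_e(1/8)]
H(X,Y) = 1.7541 nats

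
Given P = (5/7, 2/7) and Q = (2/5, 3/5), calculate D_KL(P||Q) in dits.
0.0878 dits

KL divergence: D_KL(P||Q) = Σ p(x) log(p(x)/q(x))

Computing term by term:
  x=0: 5/7 × log_10[(5/7)/(2/5)] = 5/7 × 0.2518 = 0.1799
  x=1: 2/7 × log_10[(2/7)/(3/5)] = 2/7 × -0.3222 = -0.0921

D_KL(P||Q) = 0.0878 dits

Note: KL divergence is always non-negative and equals 0 iff P = Q.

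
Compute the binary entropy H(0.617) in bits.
0.9601 bits

The binary entropy function is:
H(p) = -p log(p) - (1-p) log(1-p)

H(0.617) = -0.617 × log_2(0.617) - 0.383 × log_2(0.383)
H(0.617) = 0.9601 bits

Note: Binary entropy is maximized at p=0.5 (H=1 bit) and minimized at p=0 or p=1 (H=0).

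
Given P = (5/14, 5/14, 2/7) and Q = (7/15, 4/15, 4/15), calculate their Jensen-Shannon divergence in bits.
0.0103 bits

Jensen-Shannon divergence is:
JSD(P||Q) = 0.5 × D_KL(P||M) + 0.5 × D_KL(Q||M)
where M = 0.5 × (P + Q) is the mixture distribution.

M = 0.5 × (5/14, 5/14, 2/7) + 0.5 × (7/15, 4/15, 4/15) = (0.411905, 0.311905, 0.27619)

D_KL(P||M) = 0.0103 bits
D_KL(Q||M) = 0.0103 bits

JSD(P||Q) = 0.5 × 0.0103 + 0.5 × 0.0103 = 0.0103 bits

Unlike KL divergence, JSD is symmetric and bounded: 0 ≤ JSD ≤ log(2).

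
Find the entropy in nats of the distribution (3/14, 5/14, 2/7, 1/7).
1.3337 nats

Shannon entropy is H(X) = -Σ p(x) log p(x).

For P = (3/14, 5/14, 2/7, 1/7):
H = -3/14 × log_e(3/14) -5/14 × log_e(5/14) -2/7 × log_e(2/7) -1/7 × log_e(1/7)
H = 1.3337 nats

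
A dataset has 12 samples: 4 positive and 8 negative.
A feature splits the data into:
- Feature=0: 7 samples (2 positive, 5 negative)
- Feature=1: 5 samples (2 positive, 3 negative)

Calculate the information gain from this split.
0.0102 bits

Information Gain = H(Y) - H(Y|Feature)

Before split:
P(positive) = 4/12 = 0.3333
H(Y) = 0.9183 bits

After split:
Feature=0: H = 0.8631 bits (weight = 7/12)
Feature=1: H = 0.9710 bits (weight = 5/12)
H(Y|Feature) = (7/12)×0.8631 + (5/12)×0.9710 = 0.9080 bits

Information Gain = 0.9183 - 0.9080 = 0.0102 bits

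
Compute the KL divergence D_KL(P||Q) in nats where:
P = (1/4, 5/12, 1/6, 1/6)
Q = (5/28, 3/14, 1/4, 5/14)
0.1666 nats

KL divergence: D_KL(P||Q) = Σ p(x) log(p(x)/q(x))

Computing term by term:
  x=0: 1/4 × log_e[(1/4)/(5/28)] = 1/4 × 0.3365 = 0.0841
  x=1: 5/12 × log_e[(5/12)/(3/14)] = 5/12 × 0.6650 = 0.2771
  x=2: 1/6 × log_e[(1/6)/(1/4)] = 1/6 × -0.4055 = -0.0676
  x=3: 1/6 × log_e[(1/6)/(5/14)] = 1/6 × -0.7621 = -0.1270

D_KL(P||Q) = 0.1666 nats

Note: KL divergence is always non-negative and equals 0 iff P = Q.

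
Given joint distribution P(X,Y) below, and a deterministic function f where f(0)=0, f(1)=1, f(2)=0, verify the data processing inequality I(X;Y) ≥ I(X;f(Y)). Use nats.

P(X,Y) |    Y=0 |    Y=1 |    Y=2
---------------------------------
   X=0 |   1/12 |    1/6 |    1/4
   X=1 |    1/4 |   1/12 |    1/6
I(X;Y) = 0.0662, I(X;f(Y)) = 0.0188, inequality holds: 0.0662 ≥ 0.0188

Data Processing Inequality: For any Markov chain X → Y → Z, we have I(X;Y) ≥ I(X;Z).

Here Z = f(Y) is a deterministic function of Y, forming X → Y → Z.

Original I(X;Y) = 0.0662 nats

After applying f:
P(X,Z) where Z=f(Y):
- P(X,Z=0) = P(X,Y=0) + P(X,Y=2)
- P(X,Z=1) = P(X,Y=1)

I(X;Z) = I(X;f(Y)) = 0.0188 nats

Verification: 0.0662 ≥ 0.0188 ✓

Information cannot be created by processing; the function f can only lose information about X.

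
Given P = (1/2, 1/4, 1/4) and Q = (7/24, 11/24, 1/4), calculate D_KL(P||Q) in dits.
0.0512 dits

KL divergence: D_KL(P||Q) = Σ p(x) log(p(x)/q(x))

Computing term by term:
  x=0: 1/2 × log_10[(1/2)/(7/24)] = 1/2 × 0.2341 = 0.1170
  x=1: 1/4 × log_10[(1/4)/(11/24)] = 1/4 × -0.2632 = -0.0658
  x=2: 1/4 × log_10[(1/4)/(1/4)] = 1/4 × 0.0000 = 0.0000

D_KL(P||Q) = 0.0512 dits

Note: KL divergence is always non-negative and equals 0 iff P = Q.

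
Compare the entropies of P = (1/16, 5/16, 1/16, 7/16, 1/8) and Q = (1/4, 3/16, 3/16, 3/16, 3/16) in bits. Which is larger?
Q

Computing entropies in bits:
H(P) = 1.9212
H(Q) = 2.3113

Distribution Q has higher entropy.

Intuition: The distribution closer to uniform (more spread out) has higher entropy.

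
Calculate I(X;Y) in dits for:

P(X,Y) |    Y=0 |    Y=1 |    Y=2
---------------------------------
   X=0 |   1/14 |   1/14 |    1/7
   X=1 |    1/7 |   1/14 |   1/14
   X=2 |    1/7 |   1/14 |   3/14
0.0145 dits

Mutual information: I(X;Y) = H(X) + H(Y) - H(X,Y)

Marginals:
P(X) = (2/7, 2/7, 3/7), H(X) = 0.4686 dits
P(Y) = (5/14, 3/14, 3/7), H(Y) = 0.4608 dits

Joint entropy: H(X,Y) = 0.9149 dits

I(X;Y) = 0.4686 + 0.4608 - 0.9149 = 0.0145 dits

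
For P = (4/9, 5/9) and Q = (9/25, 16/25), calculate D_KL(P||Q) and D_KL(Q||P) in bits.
D_KL(P||Q) = 0.0217, D_KL(Q||P) = 0.0212

KL divergence is not symmetric: D_KL(P||Q) ≠ D_KL(Q||P) in general.

D_KL(P||Q) = 0.0217 bits
D_KL(Q||P) = 0.0212 bits

No, they are not equal!

This asymmetry is why KL divergence is not a true distance metric.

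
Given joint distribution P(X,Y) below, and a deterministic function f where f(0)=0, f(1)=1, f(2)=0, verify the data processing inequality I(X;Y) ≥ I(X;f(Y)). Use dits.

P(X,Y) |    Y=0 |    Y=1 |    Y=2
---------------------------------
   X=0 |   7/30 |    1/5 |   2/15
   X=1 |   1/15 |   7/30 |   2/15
I(X;Y) = 0.0180, I(X;f(Y)) = 0.0075, inequality holds: 0.0180 ≥ 0.0075

Data Processing Inequality: For any Markov chain X → Y → Z, we have I(X;Y) ≥ I(X;Z).

Here Z = f(Y) is a deterministic function of Y, forming X → Y → Z.

Original I(X;Y) = 0.0180 dits

After applying f:
P(X,Z) where Z=f(Y):
- P(X,Z=0) = P(X,Y=0) + P(X,Y=2)
- P(X,Z=1) = P(X,Y=1)

I(X;Z) = I(X;f(Y)) = 0.0075 dits

Verification: 0.0180 ≥ 0.0075 ✓

Information cannot be created by processing; the function f can only lose information about X.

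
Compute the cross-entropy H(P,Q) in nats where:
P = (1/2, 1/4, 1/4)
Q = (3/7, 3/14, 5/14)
1.0662 nats

Cross-entropy: H(P,Q) = -Σ p(x) log q(x)

Alternatively: H(P,Q) = H(P) + D_KL(P||Q)
H(P) = 1.0397 nats
D_KL(P||Q) = 0.0264 nats

H(P,Q) = 1.0397 + 0.0264 = 1.0662 nats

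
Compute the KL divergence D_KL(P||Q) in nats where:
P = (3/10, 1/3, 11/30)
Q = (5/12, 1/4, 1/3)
0.0323 nats

KL divergence: D_KL(P||Q) = Σ p(x) log(p(x)/q(x))

Computing term by term:
  x=0: 3/10 × log_e[(3/10)/(5/12)] = 3/10 × -0.3285 = -0.0986
  x=1: 1/3 × log_e[(1/3)/(1/4)] = 1/3 × 0.2877 = 0.0959
  x=2: 11/30 × log_e[(11/30)/(1/3)] = 11/30 × 0.0953 = 0.0349

D_KL(P||Q) = 0.0323 nats

Note: KL divergence is always non-negative and equals 0 iff P = Q.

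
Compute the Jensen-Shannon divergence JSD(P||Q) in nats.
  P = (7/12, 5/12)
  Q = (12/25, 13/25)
0.0054 nats

Jensen-Shannon divergence is:
JSD(P||Q) = 0.5 × D_KL(P||M) + 0.5 × D_KL(Q||M)
where M = 0.5 × (P + Q) is the mixture distribution.

M = 0.5 × (7/12, 5/12) + 0.5 × (12/25, 13/25) = (0.531667, 0.468333)

D_KL(P||M) = 0.0054 nats
D_KL(Q||M) = 0.0053 nats

JSD(P||Q) = 0.5 × 0.0054 + 0.5 × 0.0053 = 0.0054 nats

Unlike KL divergence, JSD is symmetric and bounded: 0 ≤ JSD ≤ log(2).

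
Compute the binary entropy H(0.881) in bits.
0.5265 bits

The binary entropy function is:
H(p) = -p log(p) - (1-p) log(1-p)

H(0.881) = -0.881 × log_2(0.881) - 0.119 × log_2(0.119)
H(0.881) = 0.5265 bits

Note: Binary entropy is maximized at p=0.5 (H=1 bit) and minimized at p=0 or p=1 (H=0).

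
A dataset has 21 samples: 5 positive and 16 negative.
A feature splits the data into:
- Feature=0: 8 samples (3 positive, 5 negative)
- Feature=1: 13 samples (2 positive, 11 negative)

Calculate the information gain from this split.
0.0448 bits

Information Gain = H(Y) - H(Y|Feature)

Before split:
P(positive) = 5/21 = 0.2381
H(Y) = 0.7919 bits

After split:
Feature=0: H = 0.9544 bits (weight = 8/21)
Feature=1: H = 0.6194 bits (weight = 13/21)
H(Y|Feature) = (8/21)×0.9544 + (13/21)×0.6194 = 0.7470 bits

Information Gain = 0.7919 - 0.7470 = 0.0448 bits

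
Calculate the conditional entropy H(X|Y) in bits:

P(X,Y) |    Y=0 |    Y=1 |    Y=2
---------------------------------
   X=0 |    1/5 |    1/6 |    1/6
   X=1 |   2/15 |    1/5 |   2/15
0.9855 bits

Using the chain rule: H(X|Y) = H(X,Y) - H(Y)

First, compute H(X,Y) = 2.5656 bits

Marginal P(Y) = (1/3, 11/30, 3/10)
H(Y) = 1.5801 bits

H(X|Y) = H(X,Y) - H(Y) = 2.5656 - 1.5801 = 0.9855 bits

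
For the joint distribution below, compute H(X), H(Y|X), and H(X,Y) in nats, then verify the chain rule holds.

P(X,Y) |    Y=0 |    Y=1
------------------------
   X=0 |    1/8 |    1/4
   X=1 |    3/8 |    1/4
H(X,Y) = 1.3209, H(X) = 0.6616, H(Y|X) = 0.6593 (all in nats)

Chain rule: H(X,Y) = H(X) + H(Y|X)

Left side — joint entropy directly:
H(X,Y) = -Σ p(x,y) log p(x,y) = 1.3209 nats

Right side — compute H(Y|X) from the conditional distributions:
P(X) = (3/8, 5/8), so H(X) = 0.6616 nats
H(Y|X) = Σ_x P(X=x) · H(Y|X=x):
  P(Y|X=0) = (1/3, 2/3), H(Y|X=0) = 0.6365, weight P(X=0) = 3/8
  P(Y|X=1) = (3/5, 2/5), H(Y|X=1) = 0.6730, weight P(X=1) = 5/8
H(Y|X) = 0.6593 nats

H(X) + H(Y|X) = 0.6616 + 0.6593 = 1.3209 nats

Both sides equal 1.3209 nats. ✓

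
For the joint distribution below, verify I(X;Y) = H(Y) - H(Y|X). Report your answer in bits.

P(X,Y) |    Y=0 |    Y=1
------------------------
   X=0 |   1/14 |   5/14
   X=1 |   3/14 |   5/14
I(X;Y) = 0.0391 bits

Mutual information has multiple equivalent forms:
- I(X;Y) = H(X) - H(X|Y)
- I(X;Y) = H(Y) - H(Y|X)
- I(X;Y) = H(X) + H(Y) - H(X,Y)

Computing all quantities:
H(X) = 0.9852, H(Y) = 0.8631, H(X,Y) = 1.8092
H(X|Y) = 0.9461, H(Y|X) = 0.8240

Verification:
H(X) - H(X|Y) = 0.9852 - 0.9461 = 0.0391
H(Y) - H(Y|X) = 0.8631 - 0.8240 = 0.0391
H(X) + H(Y) - H(X,Y) = 0.9852 + 0.8631 - 1.8092 = 0.0391

All forms give I(X;Y) = 0.0391 bits. ✓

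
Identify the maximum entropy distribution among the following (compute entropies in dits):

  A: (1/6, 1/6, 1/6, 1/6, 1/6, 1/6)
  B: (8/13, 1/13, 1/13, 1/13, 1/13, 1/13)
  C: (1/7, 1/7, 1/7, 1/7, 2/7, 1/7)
A

For a discrete distribution over n outcomes, entropy is maximized by the uniform distribution.

Computing entropies:
H(A) = 0.7782 dits
H(B) = 0.5582 dits
H(C) = 0.7591 dits

The uniform distribution (where all probabilities equal 1/6) achieves the maximum entropy of log_10(6) = 0.7782 dits.

Distribution A has the highest entropy.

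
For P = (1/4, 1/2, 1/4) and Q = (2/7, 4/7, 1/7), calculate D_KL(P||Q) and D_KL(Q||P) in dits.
D_KL(P||Q) = 0.0173, D_KL(Q||P) = 0.0150

KL divergence is not symmetric: D_KL(P||Q) ≠ D_KL(Q||P) in general.

D_KL(P||Q) = 0.0173 dits
D_KL(Q||P) = 0.0150 dits

No, they are not equal!

This asymmetry is why KL divergence is not a true distance metric.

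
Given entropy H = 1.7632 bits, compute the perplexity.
3.3945

Perplexity is 2^H (or exp(H) for natural log).

H = 1.7632 bits
Perplexity = 2^1.7632 = 3.3945

Interpretation: The model's uncertainty is equivalent to choosing uniformly among 3.4 options.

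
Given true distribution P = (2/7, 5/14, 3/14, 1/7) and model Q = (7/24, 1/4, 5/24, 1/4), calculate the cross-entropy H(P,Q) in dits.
0.5999 dits

Cross-entropy: H(P,Q) = -Σ p(x) log q(x)

Alternatively: H(P,Q) = H(P) + D_KL(P||Q)
H(P) = 0.5792 dits
D_KL(P||Q) = 0.0207 dits

H(P,Q) = 0.5792 + 0.0207 = 0.5999 dits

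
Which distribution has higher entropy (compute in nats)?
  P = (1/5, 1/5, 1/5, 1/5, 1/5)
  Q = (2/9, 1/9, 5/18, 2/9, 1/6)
P

Computing entropies in nats:
H(P) = 1.6094
H(Q) = 1.5671

Distribution P has higher entropy.

Intuition: The distribution closer to uniform (more spread out) has higher entropy.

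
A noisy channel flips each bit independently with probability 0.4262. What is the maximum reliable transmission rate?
0.0158 bits

For a binary symmetric channel (BSC) with error probability p:
Capacity C = 1 - H(p) bits per symbol

where H(p) = -p log₂(p) - (1-p) log₂(1-p) is the binary entropy function.

H(0.4262) = 0.9842 bits
C = 1 - 0.9842 = 0.0158 bits per symbol

This means we can reliably transmit up to 0.0158 bits of information per channel use.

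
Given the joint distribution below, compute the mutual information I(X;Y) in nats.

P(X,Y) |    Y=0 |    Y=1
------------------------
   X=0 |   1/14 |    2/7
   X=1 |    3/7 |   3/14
0.1052 nats

Mutual information: I(X;Y) = H(X) + H(Y) - H(X,Y)

Marginals:
P(X) = (5/14, 9/14), H(X) = 0.6518 nats
P(Y) = (1/2, 1/2), H(Y) = 0.6931 nats

Joint entropy: H(X,Y) = 1.2397 nats

I(X;Y) = 0.6518 + 0.6931 - 1.2397 = 0.1052 nats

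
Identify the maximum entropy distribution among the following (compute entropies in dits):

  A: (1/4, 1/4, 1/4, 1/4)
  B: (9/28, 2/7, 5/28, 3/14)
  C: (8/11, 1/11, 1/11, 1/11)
A

For a discrete distribution over n outcomes, entropy is maximized by the uniform distribution.

Computing entropies:
H(A) = 0.6021 dits
H(B) = 0.5908 dits
H(C) = 0.3846 dits

The uniform distribution (where all probabilities equal 1/4) achieves the maximum entropy of log_10(4) = 0.6021 dits.

Distribution A has the highest entropy.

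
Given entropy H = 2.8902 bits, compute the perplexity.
7.4137

Perplexity is 2^H (or exp(H) for natural log).

H = 2.8902 bits
Perplexity = 2^2.8902 = 7.4137

Interpretation: The model's uncertainty is equivalent to choosing uniformly among 7.4 options.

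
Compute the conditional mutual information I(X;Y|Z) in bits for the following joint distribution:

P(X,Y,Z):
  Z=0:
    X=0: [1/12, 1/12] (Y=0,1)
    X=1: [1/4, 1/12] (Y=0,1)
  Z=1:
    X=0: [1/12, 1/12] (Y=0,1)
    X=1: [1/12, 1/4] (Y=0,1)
0.0441 bits

Conditional mutual information: I(X;Y|Z) = H(X|Z) + H(Y|Z) - H(X,Y|Z)

H(Z) = 1.0000
H(X,Z) = 1.9183 → H(X|Z) = 0.9183
H(Y,Z) = 1.9183 → H(Y|Z) = 0.9183
H(X,Y,Z) = 2.7925 → H(X,Y|Z) = 1.7925

I(X;Y|Z) = 0.9183 + 0.9183 - 1.7925 = 0.0441 bits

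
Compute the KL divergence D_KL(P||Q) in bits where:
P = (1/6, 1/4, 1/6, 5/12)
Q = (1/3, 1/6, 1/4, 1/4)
0.1891 bits

KL divergence: D_KL(P||Q) = Σ p(x) log(p(x)/q(x))

Computing term by term:
  x=0: 1/6 × log_2[(1/6)/(1/3)] = 1/6 × -1.0000 = -0.1667
  x=1: 1/4 × log_2[(1/4)/(1/6)] = 1/4 × 0.5850 = 0.1462
  x=2: 1/6 × log_2[(1/6)/(1/4)] = 1/6 × -0.5850 = -0.0975
  x=3: 5/12 × log_2[(5/12)/(1/4)] = 5/12 × 0.7370 = 0.3071

D_KL(P||Q) = 0.1891 bits

Note: KL divergence is always non-negative and equals 0 iff P = Q.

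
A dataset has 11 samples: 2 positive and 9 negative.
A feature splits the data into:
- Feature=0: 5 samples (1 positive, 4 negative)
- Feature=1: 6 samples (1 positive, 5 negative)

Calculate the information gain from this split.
0.0013 bits

Information Gain = H(Y) - H(Y|Feature)

Before split:
P(positive) = 2/11 = 0.1818
H(Y) = 0.6840 bits

After split:
Feature=0: H = 0.7219 bits (weight = 5/11)
Feature=1: H = 0.6500 bits (weight = 6/11)
H(Y|Feature) = (5/11)×0.7219 + (6/11)×0.6500 = 0.6827 bits

Information Gain = 0.6840 - 0.6827 = 0.0013 bits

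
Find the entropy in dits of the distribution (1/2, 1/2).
0.3010 dits

Shannon entropy is H(X) = -Σ p(x) log p(x).

For P = (1/2, 1/2):
H = -1/2 × log_10(1/2) -1/2 × log_10(1/2)
H = 0.3010 dits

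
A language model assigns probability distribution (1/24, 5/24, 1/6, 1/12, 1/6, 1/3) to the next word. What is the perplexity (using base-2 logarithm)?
5.1026

Perplexity is 2^H (or exp(H) for natural log).

First, H = -Σ p log p = 2.3512 bits
Perplexity = 2^2.3512 = 5.1026

Interpretation: The model's uncertainty is equivalent to choosing uniformly among 5.1 options.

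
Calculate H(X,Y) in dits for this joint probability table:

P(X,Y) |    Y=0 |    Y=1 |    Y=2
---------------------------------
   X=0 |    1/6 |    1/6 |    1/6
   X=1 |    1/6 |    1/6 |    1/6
0.7782 dits

Joint entropy is H(X,Y) = -Σ_{x,y} p(x,y) log p(x,y).

Summing over all non-zero entries:
H(X,Y) = -[1/6·log_10(1/6) + 1/6·log_10(1/6) + 1/6·log_10(1/6) + 1/6·log_10(1/6) + 1/6·log_10(1/6) + 1/6·log_10(1/6)]
H(X,Y) = 0.7782 dits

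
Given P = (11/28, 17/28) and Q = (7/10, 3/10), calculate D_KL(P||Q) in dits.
0.0873 dits

KL divergence: D_KL(P||Q) = Σ p(x) log(p(x)/q(x))

Computing term by term:
  x=0: 11/28 × log_10[(11/28)/(7/10)] = 11/28 × -0.2509 = -0.0986
  x=1: 17/28 × log_10[(17/28)/(3/10)] = 17/28 × 0.3062 = 0.1859

D_KL(P||Q) = 0.0873 dits

Note: KL divergence is always non-negative and equals 0 iff P = Q.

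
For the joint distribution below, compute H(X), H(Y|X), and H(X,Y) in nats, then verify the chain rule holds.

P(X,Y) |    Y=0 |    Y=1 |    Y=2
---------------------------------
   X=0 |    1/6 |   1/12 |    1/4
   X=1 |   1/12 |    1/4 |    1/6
H(X,Y) = 1.7046, H(X) = 0.6931, H(Y|X) = 1.0114 (all in nats)

Chain rule: H(X,Y) = H(X) + H(Y|X)

Left side — joint entropy directly:
H(X,Y) = -Σ p(x,y) log p(x,y) = 1.7046 nats

Right side — compute H(Y|X) from the conditional distributions:
P(X) = (1/2, 1/2), so H(X) = 0.6931 nats
H(Y|X) = Σ_x P(X=x) · H(Y|X=x):
  P(Y|X=0) = (1/3, 1/6, 1/2), H(Y|X=0) = 1.0114, weight P(X=0) = 1/2
  P(Y|X=1) = (1/6, 1/2, 1/3), H(Y|X=1) = 1.0114, weight P(X=1) = 1/2
H(Y|X) = 1.0114 nats

H(X) + H(Y|X) = 0.6931 + 1.0114 = 1.7046 nats

Both sides equal 1.7046 nats. ✓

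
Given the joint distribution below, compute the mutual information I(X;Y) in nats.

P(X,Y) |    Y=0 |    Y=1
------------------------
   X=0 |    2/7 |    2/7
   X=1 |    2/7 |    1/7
0.0140 nats

Mutual information: I(X;Y) = H(X) + H(Y) - H(X,Y)

Marginals:
P(X) = (4/7, 3/7), H(X) = 0.6829 nats
P(Y) = (4/7, 3/7), H(Y) = 0.6829 nats

Joint entropy: H(X,Y) = 1.3518 nats

I(X;Y) = 0.6829 + 0.6829 - 1.3518 = 0.0140 nats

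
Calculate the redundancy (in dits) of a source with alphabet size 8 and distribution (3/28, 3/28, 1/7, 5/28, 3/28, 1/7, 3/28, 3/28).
0.0084 dits

Redundancy measures how far a source is from maximum entropy:
R = H_max - H(X)

Maximum entropy for 8 symbols: H_max = log_10(8) = 0.9031 dits
Actual entropy: H(X) = 0.8947 dits
Redundancy: R = 0.9031 - 0.8947 = 0.0084 dits

This redundancy represents potential for compression: the source could be compressed by 0.0084 dits per symbol.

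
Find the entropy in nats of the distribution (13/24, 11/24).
0.6897 nats

Shannon entropy is H(X) = -Σ p(x) log p(x).

For P = (13/24, 11/24):
H = -13/24 × log_e(13/24) -11/24 × log_e(11/24)
H = 0.6897 nats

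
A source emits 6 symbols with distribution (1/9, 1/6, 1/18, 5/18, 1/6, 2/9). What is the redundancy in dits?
0.0433 dits

Redundancy measures how far a source is from maximum entropy:
R = H_max - H(X)

Maximum entropy for 6 symbols: H_max = log_10(6) = 0.7782 dits
Actual entropy: H(X) = 0.7348 dits
Redundancy: R = 0.7782 - 0.7348 = 0.0433 dits

This redundancy represents potential for compression: the source could be compressed by 0.0433 dits per symbol.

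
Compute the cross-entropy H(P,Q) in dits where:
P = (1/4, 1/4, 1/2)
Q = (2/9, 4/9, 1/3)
0.4899 dits

Cross-entropy: H(P,Q) = -Σ p(x) log q(x)

Alternatively: H(P,Q) = H(P) + D_KL(P||Q)
H(P) = 0.4515 dits
D_KL(P||Q) = 0.0384 dits

H(P,Q) = 0.4515 + 0.0384 = 0.4899 dits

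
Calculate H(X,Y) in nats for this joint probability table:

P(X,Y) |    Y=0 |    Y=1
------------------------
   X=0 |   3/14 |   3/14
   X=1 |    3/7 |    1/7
1.3013 nats

Joint entropy is H(X,Y) = -Σ_{x,y} p(x,y) log p(x,y).

Summing over all non-zero entries:
H(X,Y) = -[3/14·log_e(3/14) + 3/14·log_e(3/14) + 3/7·log_e(3/7) + 1/7·log_e(1/7)]
H(X,Y) = 1.3013 nats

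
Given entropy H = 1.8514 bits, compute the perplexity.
3.6085

Perplexity is 2^H (or exp(H) for natural log).

H = 1.8514 bits
Perplexity = 2^1.8514 = 3.6085

Interpretation: The model's uncertainty is equivalent to choosing uniformly among 3.6 options.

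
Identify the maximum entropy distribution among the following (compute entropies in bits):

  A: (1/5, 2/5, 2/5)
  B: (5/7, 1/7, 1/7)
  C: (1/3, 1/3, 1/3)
C

For a discrete distribution over n outcomes, entropy is maximized by the uniform distribution.

Computing entropies:
H(A) = 1.5219 bits
H(B) = 1.1488 bits
H(C) = 1.5850 bits

The uniform distribution (where all probabilities equal 1/3) achieves the maximum entropy of log_2(3) = 1.5850 bits.

Distribution C has the highest entropy.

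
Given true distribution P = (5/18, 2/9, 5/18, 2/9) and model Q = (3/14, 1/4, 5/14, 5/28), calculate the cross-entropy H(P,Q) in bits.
2.0267 bits

Cross-entropy: H(P,Q) = -Σ p(x) log q(x)

Alternatively: H(P,Q) = H(P) + D_KL(P||Q)
H(P) = 1.9911 bits
D_KL(P||Q) = 0.0356 bits

H(P,Q) = 1.9911 + 0.0356 = 2.0267 bits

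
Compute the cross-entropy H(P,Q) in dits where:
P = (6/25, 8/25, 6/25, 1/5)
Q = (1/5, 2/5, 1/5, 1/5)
0.6026 dits

Cross-entropy: H(P,Q) = -Σ p(x) log q(x)

Alternatively: H(P,Q) = H(P) + D_KL(P||Q)
H(P) = 0.5956 dits
D_KL(P||Q) = 0.0070 dits

H(P,Q) = 0.5956 + 0.0070 = 0.6026 dits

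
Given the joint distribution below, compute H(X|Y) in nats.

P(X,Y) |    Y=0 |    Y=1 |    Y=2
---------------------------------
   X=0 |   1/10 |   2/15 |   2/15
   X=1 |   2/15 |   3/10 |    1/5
0.6512 nats

Using the chain rule: H(X|Y) = H(X,Y) - H(Y)

First, compute H(X,Y) = 1.7193 nats

Marginal P(Y) = (7/30, 13/30, 1/3)
H(Y) = 1.0681 nats

H(X|Y) = H(X,Y) - H(Y) = 1.7193 - 1.0681 = 0.6512 nats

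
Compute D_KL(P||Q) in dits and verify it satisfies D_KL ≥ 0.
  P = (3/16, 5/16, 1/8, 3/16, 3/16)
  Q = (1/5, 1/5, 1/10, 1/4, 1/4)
0.0206 dits

KL divergence satisfies the Gibbs inequality: D_KL(P||Q) ≥ 0 for all distributions P, Q.

D_KL(P||Q) = Σ p(x) log(p(x)/q(x))
Term by term:
  x=0: 3/16 × log_10[(3/16)/(1/5)] = -0.0053
  x=1: 5/16 × log_10[(5/16)/(1/5)] = 0.0606
  x=2: 1/8 × log_10[(1/8)/(1/10)] = 0.0121
  x=3: 3/16 × log_10[(3/16)/(1/4)] = -0.0234
  x=4: 3/16 × log_10[(3/16)/(1/4)] = -0.0234
D_KL(P||Q) = 0.0206 dits

D_KL(P||Q) = 0.0206 ≥ 0 ✓

This non-negativity is a fundamental property: relative entropy cannot be negative because it measures how different Q is from P.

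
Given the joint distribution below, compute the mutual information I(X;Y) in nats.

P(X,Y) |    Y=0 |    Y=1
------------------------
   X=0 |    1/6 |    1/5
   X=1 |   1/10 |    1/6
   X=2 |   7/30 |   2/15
0.0238 nats

Mutual information: I(X;Y) = H(X) + H(Y) - H(X,Y)

Marginals:
P(X) = (11/30, 4/15, 11/30), H(X) = 1.0882 nats
P(Y) = (1/2, 1/2), H(Y) = 0.6931 nats

Joint entropy: H(X,Y) = 1.7576 nats

I(X;Y) = 1.0882 + 0.6931 - 1.7576 = 0.0238 nats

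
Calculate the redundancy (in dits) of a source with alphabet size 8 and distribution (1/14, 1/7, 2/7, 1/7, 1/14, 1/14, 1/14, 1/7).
0.0580 dits

Redundancy measures how far a source is from maximum entropy:
R = H_max - H(X)

Maximum entropy for 8 symbols: H_max = log_10(8) = 0.9031 dits
Actual entropy: H(X) = 0.8451 dits
Redundancy: R = 0.9031 - 0.8451 = 0.0580 dits

This redundancy represents potential for compression: the source could be compressed by 0.0580 dits per symbol.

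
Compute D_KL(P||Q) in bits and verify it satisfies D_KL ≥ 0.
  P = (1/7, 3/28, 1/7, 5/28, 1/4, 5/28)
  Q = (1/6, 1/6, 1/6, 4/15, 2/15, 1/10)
0.1410 bits

KL divergence satisfies the Gibbs inequality: D_KL(P||Q) ≥ 0 for all distributions P, Q.

D_KL(P||Q) = Σ p(x) log(p(x)/q(x))
Term by term:
  x=0: 1/7 × log_2[(1/7)/(1/6)] = -0.0318
  x=1: 3/28 × log_2[(3/28)/(1/6)] = -0.0683
  x=2: 1/7 × log_2[(1/7)/(1/6)] = -0.0318
  x=3: 5/28 × log_2[(5/28)/(4/15)] = -0.1033
  x=4: 1/4 × log_2[(1/4)/(2/15)] = 0.2267
  x=5: 5/28 × log_2[(5/28)/(1/10)] = 0.1494
D_KL(P||Q) = 0.1410 bits

D_KL(P||Q) = 0.1410 ≥ 0 ✓

This non-negativity is a fundamental property: relative entropy cannot be negative because it measures how different Q is from P.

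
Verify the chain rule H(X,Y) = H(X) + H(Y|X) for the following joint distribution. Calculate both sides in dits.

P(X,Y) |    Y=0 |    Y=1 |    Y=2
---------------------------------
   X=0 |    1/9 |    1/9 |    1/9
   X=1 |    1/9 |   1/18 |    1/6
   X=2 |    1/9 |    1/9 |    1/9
H(X,Y) = 0.9416, H(X) = 0.4771, H(Y|X) = 0.4645 (all in dits)

Chain rule: H(X,Y) = H(X) + H(Y|X)

Left side — joint entropy directly:
H(X,Y) = -Σ p(x,y) log p(x,y) = 0.9416 dits

Right side — compute H(Y|X) from the conditional distributions:
P(X) = (1/3, 1/3, 1/3), so H(X) = 0.4771 dits
H(Y|X) = Σ_x P(X=x) · H(Y|X=x):
  P(Y|X=0) = (1/3, 1/3, 1/3), H(Y|X=0) = 0.4771, weight P(X=0) = 1/3
  P(Y|X=1) = (1/3, 1/6, 1/2), H(Y|X=1) = 0.4392, weight P(X=1) = 1/3
  P(Y|X=2) = (1/3, 1/3, 1/3), H(Y|X=2) = 0.4771, weight P(X=2) = 1/3
H(Y|X) = 0.4645 dits

H(X) + H(Y|X) = 0.4771 + 0.4645 = 0.9416 dits

Both sides equal 0.9416 dits. ✓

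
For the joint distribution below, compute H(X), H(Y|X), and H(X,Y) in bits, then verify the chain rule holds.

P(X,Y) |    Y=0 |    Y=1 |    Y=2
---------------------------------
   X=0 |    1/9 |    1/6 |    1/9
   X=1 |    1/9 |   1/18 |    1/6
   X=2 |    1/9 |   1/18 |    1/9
H(X,Y) = 3.0860, H(X) = 1.5715, H(Y|X) = 1.5145 (all in bits)

Chain rule: H(X,Y) = H(X) + H(Y|X)

Left side — joint entropy directly:
H(X,Y) = -Σ p(x,y) log p(x,y) = 3.0860 bits

Right side — compute H(Y|X) from the conditional distributions:
P(X) = (7/18, 1/3, 5/18), so H(X) = 1.5715 bits
H(Y|X) = Σ_x P(X=x) · H(Y|X=x):
  P(Y|X=0) = (2/7, 3/7, 2/7), H(Y|X=0) = 1.5567, weight P(X=0) = 7/18
  P(Y|X=1) = (1/3, 1/6, 1/2), H(Y|X=1) = 1.4591, weight P(X=1) = 1/3
  P(Y|X=2) = (2/5, 1/5, 2/5), H(Y|X=2) = 1.5219, weight P(X=2) = 5/18
H(Y|X) = 1.5145 bits

H(X) + H(Y|X) = 1.5715 + 1.5145 = 3.0860 bits

Both sides equal 3.0860 bits. ✓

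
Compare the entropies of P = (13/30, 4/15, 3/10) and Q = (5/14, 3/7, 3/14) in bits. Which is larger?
P

Computing entropies in bits:
H(P) = 1.5524
H(Q) = 1.5306

Distribution P has higher entropy.

Intuition: The distribution closer to uniform (more spread out) has higher entropy.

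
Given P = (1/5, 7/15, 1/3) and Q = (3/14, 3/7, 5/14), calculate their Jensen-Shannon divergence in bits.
0.0011 bits

Jensen-Shannon divergence is:
JSD(P||Q) = 0.5 × D_KL(P||M) + 0.5 × D_KL(Q||M)
where M = 0.5 × (P + Q) is the mixture distribution.

M = 0.5 × (1/5, 7/15, 1/3) + 0.5 × (3/14, 3/7, 5/14) = (0.207143, 0.447619, 0.345238)

D_KL(P||M) = 0.0011 bits
D_KL(Q||M) = 0.0011 bits

JSD(P||Q) = 0.5 × 0.0011 + 0.5 × 0.0011 = 0.0011 bits

Unlike KL divergence, JSD is symmetric and bounded: 0 ≤ JSD ≤ log(2).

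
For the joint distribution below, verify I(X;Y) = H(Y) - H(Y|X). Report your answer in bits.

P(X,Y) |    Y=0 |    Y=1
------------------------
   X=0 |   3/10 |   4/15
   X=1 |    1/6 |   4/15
I(X;Y) = 0.0150 bits

Mutual information has multiple equivalent forms:
- I(X;Y) = H(X) - H(X|Y)
- I(X;Y) = H(Y) - H(Y|X)
- I(X;Y) = H(X) + H(Y) - H(X,Y)

Computing all quantities:
H(X) = 0.9871, H(Y) = 0.9968, H(X,Y) = 1.9689
H(X|Y) = 0.9721, H(Y|X) = 0.9818

Verification:
H(X) - H(X|Y) = 0.9871 - 0.9721 = 0.0150
H(Y) - H(Y|X) = 0.9968 - 0.9818 = 0.0150
H(X) + H(Y) - H(X,Y) = 0.9871 + 0.9968 - 1.9689 = 0.0150

All forms give I(X;Y) = 0.0150 bits. ✓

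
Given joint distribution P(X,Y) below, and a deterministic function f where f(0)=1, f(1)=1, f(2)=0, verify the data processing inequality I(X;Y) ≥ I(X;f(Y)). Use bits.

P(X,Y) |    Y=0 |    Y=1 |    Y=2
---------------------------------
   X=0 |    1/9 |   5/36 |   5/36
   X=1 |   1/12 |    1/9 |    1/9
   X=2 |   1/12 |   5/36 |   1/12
I(X;Y) = 0.0072, I(X;f(Y)) = 0.0054, inequality holds: 0.0072 ≥ 0.0054

Data Processing Inequality: For any Markov chain X → Y → Z, we have I(X;Y) ≥ I(X;Z).

Here Z = f(Y) is a deterministic function of Y, forming X → Y → Z.

Original I(X;Y) = 0.0072 bits

After applying f:
P(X,Z) where Z=f(Y):
- P(X,Z=0) = P(X,Y=2)
- P(X,Z=1) = P(X,Y=0) + P(X,Y=1)

I(X;Z) = I(X;f(Y)) = 0.0054 bits

Verification: 0.0072 ≥ 0.0054 ✓

Information cannot be created by processing; the function f can only lose information about X.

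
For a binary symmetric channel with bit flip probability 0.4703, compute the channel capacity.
0.0025 bits

For a binary symmetric channel (BSC) with error probability p:
Capacity C = 1 - H(p) bits per symbol

where H(p) = -p log₂(p) - (1-p) log₂(1-p) is the binary entropy function.

H(0.4703) = 0.9975 bits
C = 1 - 0.9975 = 0.0025 bits per symbol

This means we can reliably transmit up to 0.0025 bits of information per channel use.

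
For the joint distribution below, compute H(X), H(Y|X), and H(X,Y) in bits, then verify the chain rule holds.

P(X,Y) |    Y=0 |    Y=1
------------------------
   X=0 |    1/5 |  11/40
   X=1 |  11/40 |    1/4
H(X,Y) = 1.9888, H(X) = 0.9982, H(Y|X) = 0.9906 (all in bits)

Chain rule: H(X,Y) = H(X) + H(Y|X)

Left side — joint entropy directly:
H(X,Y) = -Σ p(x,y) log p(x,y) = 1.9888 bits

Right side — compute H(Y|X) from the conditional distributions:
P(X) = (19/40, 21/40), so H(X) = 0.9982 bits
H(Y|X) = Σ_x P(X=x) · H(Y|X=x):
  P(Y|X=0) = (8/19, 11/19), H(Y|X=0) = 0.9819, weight P(X=0) = 19/40
  P(Y|X=1) = (11/21, 10/21), H(Y|X=1) = 0.9984, weight P(X=1) = 21/40
H(Y|X) = 0.9906 bits

H(X) + H(Y|X) = 0.9982 + 0.9906 = 1.9888 bits

Both sides equal 1.9888 bits. ✓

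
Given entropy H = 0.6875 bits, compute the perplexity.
1.6105

Perplexity is 2^H (or exp(H) for natural log).

H = 0.6875 bits
Perplexity = 2^0.6875 = 1.6105

Interpretation: The model's uncertainty is equivalent to choosing uniformly among 1.6 options.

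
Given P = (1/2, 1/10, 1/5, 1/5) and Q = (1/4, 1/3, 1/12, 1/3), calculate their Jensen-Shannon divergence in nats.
0.0752 nats

Jensen-Shannon divergence is:
JSD(P||Q) = 0.5 × D_KL(P||M) + 0.5 × D_KL(Q||M)
where M = 0.5 × (P + Q) is the mixture distribution.

M = 0.5 × (1/2, 1/10, 1/5, 1/5) + 0.5 × (1/4, 1/3, 1/12, 1/3) = (3/8, 0.216667, 0.141667, 4/15)

D_KL(P||M) = 0.0780 nats
D_KL(Q||M) = 0.0724 nats

JSD(P||Q) = 0.5 × 0.0780 + 0.5 × 0.0724 = 0.0752 nats

Unlike KL divergence, JSD is symmetric and bounded: 0 ≤ JSD ≤ log(2).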